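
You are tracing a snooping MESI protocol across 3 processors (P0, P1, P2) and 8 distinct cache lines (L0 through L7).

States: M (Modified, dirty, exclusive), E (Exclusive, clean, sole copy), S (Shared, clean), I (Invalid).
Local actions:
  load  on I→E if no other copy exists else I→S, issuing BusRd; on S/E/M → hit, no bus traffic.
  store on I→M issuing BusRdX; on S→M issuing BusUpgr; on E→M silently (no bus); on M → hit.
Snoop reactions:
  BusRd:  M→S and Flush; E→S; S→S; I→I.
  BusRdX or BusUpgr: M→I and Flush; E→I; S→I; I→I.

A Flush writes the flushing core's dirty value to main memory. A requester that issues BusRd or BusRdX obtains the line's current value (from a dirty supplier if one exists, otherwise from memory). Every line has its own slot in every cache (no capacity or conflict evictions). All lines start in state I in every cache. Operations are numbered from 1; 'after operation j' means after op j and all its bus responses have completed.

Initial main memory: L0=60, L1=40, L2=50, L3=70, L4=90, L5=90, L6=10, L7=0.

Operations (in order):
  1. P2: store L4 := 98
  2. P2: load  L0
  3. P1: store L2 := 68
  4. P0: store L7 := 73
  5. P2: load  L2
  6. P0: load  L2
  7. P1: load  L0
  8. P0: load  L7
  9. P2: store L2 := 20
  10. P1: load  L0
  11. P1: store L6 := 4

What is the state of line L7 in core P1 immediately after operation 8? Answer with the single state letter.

state = I

1. P2: store L4 := 98  bus=[BusRdX]  L4: P0=I P1=I P2=M  mem[L4]=90
2. P2: load  L0  bus=[BusRd]  L0: P0=I P1=I P2=E  mem[L0]=60
3. P1: store L2 := 68  bus=[BusRdX]  L2: P0=I P1=M P2=I  mem[L2]=50
4. P0: store L7 := 73  bus=[BusRdX]  L7: P0=M P1=I P2=I  mem[L7]=0
5. P2: load  L2  bus=[BusRd,Flush]  L2: P0=I P1=S P2=S  mem[L2]=68
6. P0: load  L2  bus=[BusRd]  L2: P0=S P1=S P2=S  mem[L2]=68
7. P1: load  L0  bus=[BusRd]  L0: P0=I P1=S P2=S  mem[L0]=60
8. P0: load  L7  bus=[-]  L7: P0=M P1=I P2=I  mem[L7]=0
9. P2: store L2 := 20  bus=[BusUpgr]  L2: P0=I P1=I P2=M  mem[L2]=68
10. P1: load  L0  bus=[-]  L0: P0=I P1=S P2=S  mem[L0]=60
11. P1: store L6 := 4  bus=[BusRdX]  L6: P0=I P1=M P2=I  mem[L6]=10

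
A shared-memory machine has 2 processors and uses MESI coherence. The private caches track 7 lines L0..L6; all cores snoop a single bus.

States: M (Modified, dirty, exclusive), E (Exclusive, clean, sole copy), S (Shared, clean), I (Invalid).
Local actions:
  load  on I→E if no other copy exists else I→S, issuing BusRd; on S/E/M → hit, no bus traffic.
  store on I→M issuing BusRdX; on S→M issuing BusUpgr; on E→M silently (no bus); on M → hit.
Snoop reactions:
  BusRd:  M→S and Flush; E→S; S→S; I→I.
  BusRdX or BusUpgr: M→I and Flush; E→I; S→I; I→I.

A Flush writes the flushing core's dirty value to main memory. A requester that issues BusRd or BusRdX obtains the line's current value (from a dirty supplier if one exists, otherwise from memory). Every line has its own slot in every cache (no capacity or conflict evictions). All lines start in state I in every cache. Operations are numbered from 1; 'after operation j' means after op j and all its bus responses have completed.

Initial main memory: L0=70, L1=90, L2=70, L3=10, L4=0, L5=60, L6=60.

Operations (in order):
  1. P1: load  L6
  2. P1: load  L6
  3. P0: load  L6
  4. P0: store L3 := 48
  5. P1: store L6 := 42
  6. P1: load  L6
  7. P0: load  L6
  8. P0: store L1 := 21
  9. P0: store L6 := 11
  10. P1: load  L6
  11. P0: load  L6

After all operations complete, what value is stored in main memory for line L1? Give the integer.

  op1 P1: load  L6 → I/E on L6; bus BusRd; mem=60
  op2 P1: load  L6 → I/E on L6; bus (none); mem=60
  op3 P0: load  L6 → S/S on L6; bus BusRd; mem=60
  op4 P0: store L3 := 48 → M/I on L3; bus BusRdX; mem=10
  op5 P1: store L6 := 42 → I/M on L6; bus BusUpgr; mem=60
  op6 P1: load  L6 → I/M on L6; bus (none); mem=60
  op7 P0: load  L6 → S/S on L6; bus BusRd Flush; mem=42
  op8 P0: store L1 := 21 → M/I on L1; bus BusRdX; mem=90
  op9 P0: store L6 := 11 → M/I on L6; bus BusUpgr; mem=42
  op10 P1: load  L6 → S/S on L6; bus BusRd Flush; mem=11
  op11 P0: load  L6 → S/S on L6; bus (none); mem=11

memory[L1] = 90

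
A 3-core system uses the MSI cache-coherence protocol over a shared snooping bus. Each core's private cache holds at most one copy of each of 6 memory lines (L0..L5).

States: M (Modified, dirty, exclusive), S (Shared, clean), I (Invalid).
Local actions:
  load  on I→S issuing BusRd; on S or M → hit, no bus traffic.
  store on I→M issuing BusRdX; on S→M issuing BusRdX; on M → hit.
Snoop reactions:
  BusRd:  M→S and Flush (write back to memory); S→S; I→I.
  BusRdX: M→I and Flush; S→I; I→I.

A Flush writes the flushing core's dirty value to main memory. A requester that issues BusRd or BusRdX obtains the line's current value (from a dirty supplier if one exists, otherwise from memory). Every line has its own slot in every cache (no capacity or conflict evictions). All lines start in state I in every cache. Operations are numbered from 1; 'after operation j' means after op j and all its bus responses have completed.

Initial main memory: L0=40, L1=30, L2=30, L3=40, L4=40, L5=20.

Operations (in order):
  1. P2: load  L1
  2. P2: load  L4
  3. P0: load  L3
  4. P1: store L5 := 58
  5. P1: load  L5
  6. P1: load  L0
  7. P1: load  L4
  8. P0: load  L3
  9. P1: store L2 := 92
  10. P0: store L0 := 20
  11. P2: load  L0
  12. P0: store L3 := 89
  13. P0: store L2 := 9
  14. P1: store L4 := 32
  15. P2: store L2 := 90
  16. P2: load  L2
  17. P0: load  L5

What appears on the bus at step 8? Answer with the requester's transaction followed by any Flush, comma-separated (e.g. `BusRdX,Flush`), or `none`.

bus = none

  op1 P2: load  L1 → I/I/S on L1; bus BusRd; mem=30
  op2 P2: load  L4 → I/I/S on L4; bus BusRd; mem=40
  op3 P0: load  L3 → S/I/I on L3; bus BusRd; mem=40
  op4 P1: store L5 := 58 → I/M/I on L5; bus BusRdX; mem=20
  op5 P1: load  L5 → I/M/I on L5; bus (none); mem=20
  op6 P1: load  L0 → I/S/I on L0; bus BusRd; mem=40
  op7 P1: load  L4 → I/S/S on L4; bus BusRd; mem=40
  op8 P0: load  L3 → S/I/I on L3; bus (none); mem=40
  op9 P1: store L2 := 92 → I/M/I on L2; bus BusRdX; mem=30
  op10 P0: store L0 := 20 → M/I/I on L0; bus BusRdX; mem=40
  op11 P2: load  L0 → S/I/S on L0; bus BusRd Flush; mem=20
  op12 P0: store L3 := 89 → M/I/I on L3; bus BusRdX; mem=40
  op13 P0: store L2 := 9 → M/I/I on L2; bus BusRdX Flush; mem=92
  op14 P1: store L4 := 32 → I/M/I on L4; bus BusRdX; mem=40
  op15 P2: store L2 := 90 → I/I/M on L2; bus BusRdX Flush; mem=9
  op16 P2: load  L2 → I/I/M on L2; bus (none); mem=9
  op17 P0: load  L5 → S/S/I on L5; bus BusRd Flush; mem=58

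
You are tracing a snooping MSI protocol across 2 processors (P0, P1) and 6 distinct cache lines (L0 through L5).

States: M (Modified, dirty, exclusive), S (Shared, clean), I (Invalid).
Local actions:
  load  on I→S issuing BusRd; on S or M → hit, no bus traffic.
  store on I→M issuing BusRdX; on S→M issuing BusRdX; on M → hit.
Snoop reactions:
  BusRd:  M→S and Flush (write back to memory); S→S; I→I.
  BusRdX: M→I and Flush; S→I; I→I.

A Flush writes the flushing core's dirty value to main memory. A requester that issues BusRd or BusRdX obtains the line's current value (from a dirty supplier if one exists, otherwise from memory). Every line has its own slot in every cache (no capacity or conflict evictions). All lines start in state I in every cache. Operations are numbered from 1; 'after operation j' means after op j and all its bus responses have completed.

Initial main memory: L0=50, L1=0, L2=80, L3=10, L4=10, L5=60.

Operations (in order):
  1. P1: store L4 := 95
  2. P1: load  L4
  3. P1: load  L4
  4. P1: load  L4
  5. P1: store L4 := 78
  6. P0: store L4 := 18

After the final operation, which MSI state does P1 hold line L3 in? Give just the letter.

1. P1: store L4 := 95  bus=[BusRdX]  L4: P0=I P1=M  mem[L4]=10
2. P1: load  L4  bus=[-]  L4: P0=I P1=M  mem[L4]=10
3. P1: load  L4  bus=[-]  L4: P0=I P1=M  mem[L4]=10
4. P1: load  L4  bus=[-]  L4: P0=I P1=M  mem[L4]=10
5. P1: store L4 := 78  bus=[-]  L4: P0=I P1=M  mem[L4]=10
6. P0: store L4 := 18  bus=[BusRdX,Flush]  L4: P0=M P1=I  mem[L4]=78

state = I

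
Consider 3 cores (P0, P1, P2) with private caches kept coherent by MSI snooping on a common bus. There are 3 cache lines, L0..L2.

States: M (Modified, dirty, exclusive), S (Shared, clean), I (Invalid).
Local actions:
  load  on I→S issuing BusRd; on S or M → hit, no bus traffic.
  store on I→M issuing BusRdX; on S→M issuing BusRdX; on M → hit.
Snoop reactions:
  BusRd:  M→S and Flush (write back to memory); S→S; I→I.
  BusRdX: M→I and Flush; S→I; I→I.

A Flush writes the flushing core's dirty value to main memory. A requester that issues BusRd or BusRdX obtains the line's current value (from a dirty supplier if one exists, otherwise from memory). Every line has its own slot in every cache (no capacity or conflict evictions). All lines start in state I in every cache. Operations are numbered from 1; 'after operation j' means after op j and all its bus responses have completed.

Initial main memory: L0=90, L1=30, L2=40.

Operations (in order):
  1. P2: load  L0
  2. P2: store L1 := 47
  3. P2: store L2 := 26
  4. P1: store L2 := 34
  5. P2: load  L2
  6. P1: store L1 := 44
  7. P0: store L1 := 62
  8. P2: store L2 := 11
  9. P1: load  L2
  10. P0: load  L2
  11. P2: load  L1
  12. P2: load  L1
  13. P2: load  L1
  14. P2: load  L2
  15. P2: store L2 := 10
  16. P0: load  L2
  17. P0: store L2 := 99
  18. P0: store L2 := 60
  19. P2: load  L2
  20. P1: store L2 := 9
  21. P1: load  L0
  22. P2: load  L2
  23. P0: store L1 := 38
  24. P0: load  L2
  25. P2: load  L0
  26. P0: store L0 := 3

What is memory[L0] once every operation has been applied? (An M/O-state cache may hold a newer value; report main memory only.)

memory[L0] = 90

[1] P2: load  L0 | P0:I, P1:I, P2:S(90) | bus: BusRd
[2] P2: store L1 := 47 | P0:I, P1:I, P2:M(47) | bus: BusRdX
[3] P2: store L2 := 26 | P0:I, P1:I, P2:M(26) | bus: BusRdX
[4] P1: store L2 := 34 | P0:I, P1:M(34), P2:I | bus: BusRdX,Flush
[5] P2: load  L2 | P0:I, P1:S(34), P2:S(34) | bus: BusRd,Flush
[6] P1: store L1 := 44 | P0:I, P1:M(44), P2:I | bus: BusRdX,Flush
[7] P0: store L1 := 62 | P0:M(62), P1:I, P2:I | bus: BusRdX,Flush
[8] P2: store L2 := 11 | P0:I, P1:I, P2:M(11) | bus: BusRdX
[9] P1: load  L2 | P0:I, P1:S(11), P2:S(11) | bus: BusRd,Flush
[10] P0: load  L2 | P0:S(11), P1:S(11), P2:S(11) | bus: BusRd
[11] P2: load  L1 | P0:S(62), P1:I, P2:S(62) | bus: BusRd,Flush
[12] P2: load  L1 | P0:S(62), P1:I, P2:S(62) | bus: none
[13] P2: load  L1 | P0:S(62), P1:I, P2:S(62) | bus: none
[14] P2: load  L2 | P0:S(11), P1:S(11), P2:S(11) | bus: none
[15] P2: store L2 := 10 | P0:I, P1:I, P2:M(10) | bus: BusRdX
[16] P0: load  L2 | P0:S(10), P1:I, P2:S(10) | bus: BusRd,Flush
[17] P0: store L2 := 99 | P0:M(99), P1:I, P2:I | bus: BusRdX
[18] P0: store L2 := 60 | P0:M(60), P1:I, P2:I | bus: none
[19] P2: load  L2 | P0:S(60), P1:I, P2:S(60) | bus: BusRd,Flush
[20] P1: store L2 := 9 | P0:I, P1:M(9), P2:I | bus: BusRdX
[21] P1: load  L0 | P0:I, P1:S(90), P2:S(90) | bus: BusRd
[22] P2: load  L2 | P0:I, P1:S(9), P2:S(9) | bus: BusRd,Flush
[23] P0: store L1 := 38 | P0:M(38), P1:I, P2:I | bus: BusRdX
[24] P0: load  L2 | P0:S(9), P1:S(9), P2:S(9) | bus: BusRd
[25] P2: load  L0 | P0:I, P1:S(90), P2:S(90) | bus: none
[26] P0: store L0 := 3 | P0:M(3), P1:I, P2:I | bus: BusRdX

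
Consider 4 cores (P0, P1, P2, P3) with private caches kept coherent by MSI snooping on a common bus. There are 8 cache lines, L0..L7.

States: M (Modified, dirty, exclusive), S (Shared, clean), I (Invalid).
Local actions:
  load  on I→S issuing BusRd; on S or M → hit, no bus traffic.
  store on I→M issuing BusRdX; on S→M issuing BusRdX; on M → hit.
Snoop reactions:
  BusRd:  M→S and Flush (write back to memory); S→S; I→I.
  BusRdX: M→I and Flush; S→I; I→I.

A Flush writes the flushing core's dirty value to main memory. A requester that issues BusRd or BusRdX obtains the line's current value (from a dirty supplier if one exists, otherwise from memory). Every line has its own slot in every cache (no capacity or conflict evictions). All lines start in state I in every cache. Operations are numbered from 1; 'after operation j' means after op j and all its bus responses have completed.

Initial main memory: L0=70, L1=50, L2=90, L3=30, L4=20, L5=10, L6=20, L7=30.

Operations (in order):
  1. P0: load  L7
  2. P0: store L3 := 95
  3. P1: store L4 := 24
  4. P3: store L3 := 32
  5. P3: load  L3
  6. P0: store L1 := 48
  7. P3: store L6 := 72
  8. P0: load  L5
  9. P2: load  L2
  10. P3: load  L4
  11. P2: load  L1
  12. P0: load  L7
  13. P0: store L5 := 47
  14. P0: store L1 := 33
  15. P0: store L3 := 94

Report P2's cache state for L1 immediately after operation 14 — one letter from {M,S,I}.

state = I

[1] P0: load  L7 | P0:S(30), P1:I, P2:I, P3:I | bus: BusRd
[2] P0: store L3 := 95 | P0:M(95), P1:I, P2:I, P3:I | bus: BusRdX
[3] P1: store L4 := 24 | P0:I, P1:M(24), P2:I, P3:I | bus: BusRdX
[4] P3: store L3 := 32 | P0:I, P1:I, P2:I, P3:M(32) | bus: BusRdX,Flush
[5] P3: load  L3 | P0:I, P1:I, P2:I, P3:M(32) | bus: none
[6] P0: store L1 := 48 | P0:M(48), P1:I, P2:I, P3:I | bus: BusRdX
[7] P3: store L6 := 72 | P0:I, P1:I, P2:I, P3:M(72) | bus: BusRdX
[8] P0: load  L5 | P0:S(10), P1:I, P2:I, P3:I | bus: BusRd
[9] P2: load  L2 | P0:I, P1:I, P2:S(90), P3:I | bus: BusRd
[10] P3: load  L4 | P0:I, P1:S(24), P2:I, P3:S(24) | bus: BusRd,Flush
[11] P2: load  L1 | P0:S(48), P1:I, P2:S(48), P3:I | bus: BusRd,Flush
[12] P0: load  L7 | P0:S(30), P1:I, P2:I, P3:I | bus: none
[13] P0: store L5 := 47 | P0:M(47), P1:I, P2:I, P3:I | bus: BusRdX
[14] P0: store L1 := 33 | P0:M(33), P1:I, P2:I, P3:I | bus: BusRdX
[15] P0: store L3 := 94 | P0:M(94), P1:I, P2:I, P3:I | bus: BusRdX,Flush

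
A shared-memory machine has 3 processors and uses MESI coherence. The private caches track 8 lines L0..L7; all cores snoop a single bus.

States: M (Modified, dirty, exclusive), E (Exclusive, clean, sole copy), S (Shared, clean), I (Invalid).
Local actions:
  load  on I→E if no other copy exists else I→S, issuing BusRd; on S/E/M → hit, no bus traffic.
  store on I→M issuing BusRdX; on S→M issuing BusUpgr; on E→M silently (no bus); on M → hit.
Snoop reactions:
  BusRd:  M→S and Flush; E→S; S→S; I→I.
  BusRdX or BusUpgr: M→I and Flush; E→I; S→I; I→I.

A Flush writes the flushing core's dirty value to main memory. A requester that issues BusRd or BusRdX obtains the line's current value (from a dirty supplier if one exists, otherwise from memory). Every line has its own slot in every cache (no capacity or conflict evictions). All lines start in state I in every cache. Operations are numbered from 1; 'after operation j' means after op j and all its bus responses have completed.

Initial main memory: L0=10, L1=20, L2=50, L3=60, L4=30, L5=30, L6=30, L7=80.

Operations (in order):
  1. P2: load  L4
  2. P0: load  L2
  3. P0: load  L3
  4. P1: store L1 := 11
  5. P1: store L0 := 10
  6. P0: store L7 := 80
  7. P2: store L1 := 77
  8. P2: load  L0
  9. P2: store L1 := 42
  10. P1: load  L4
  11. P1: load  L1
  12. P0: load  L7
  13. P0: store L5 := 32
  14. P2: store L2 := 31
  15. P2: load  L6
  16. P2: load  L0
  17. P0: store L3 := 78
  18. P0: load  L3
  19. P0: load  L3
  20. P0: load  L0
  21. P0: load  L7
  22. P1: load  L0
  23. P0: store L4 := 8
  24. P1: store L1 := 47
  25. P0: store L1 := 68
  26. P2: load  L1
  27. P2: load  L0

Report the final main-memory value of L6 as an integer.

memory[L6] = 30

step 1: P2: load  L4  ⟶  IIE  (L4)  txn=BusRd  M[L4]=30
step 2: P0: load  L2  ⟶  EII  (L2)  txn=BusRd  M[L2]=50
step 3: P0: load  L3  ⟶  EII  (L3)  txn=BusRd  M[L3]=60
step 4: P1: store L1 := 11  ⟶  IMI  (L1)  txn=BusRdX  M[L1]=20
step 5: P1: store L0 := 10  ⟶  IMI  (L0)  txn=BusRdX  M[L0]=10
step 6: P0: store L7 := 80  ⟶  MII  (L7)  txn=BusRdX  M[L7]=80
step 7: P2: store L1 := 77  ⟶  IIM  (L1)  txn=BusRdX+Flush  M[L1]=11
step 8: P2: load  L0  ⟶  ISS  (L0)  txn=BusRd+Flush  M[L0]=10
step 9: P2: store L1 := 42  ⟶  IIM  (L1)  txn=∅  M[L1]=11
step 10: P1: load  L4  ⟶  ISS  (L4)  txn=BusRd  M[L4]=30
step 11: P1: load  L1  ⟶  ISS  (L1)  txn=BusRd+Flush  M[L1]=42
step 12: P0: load  L7  ⟶  MII  (L7)  txn=∅  M[L7]=80
step 13: P0: store L5 := 32  ⟶  MII  (L5)  txn=BusRdX  M[L5]=30
step 14: P2: store L2 := 31  ⟶  IIM  (L2)  txn=BusRdX  M[L2]=50
step 15: P2: load  L6  ⟶  IIE  (L6)  txn=BusRd  M[L6]=30
step 16: P2: load  L0  ⟶  ISS  (L0)  txn=∅  M[L0]=10
step 17: P0: store L3 := 78  ⟶  MII  (L3)  txn=∅  M[L3]=60
step 18: P0: load  L3  ⟶  MII  (L3)  txn=∅  M[L3]=60
step 19: P0: load  L3  ⟶  MII  (L3)  txn=∅  M[L3]=60
step 20: P0: load  L0  ⟶  SSS  (L0)  txn=BusRd  M[L0]=10
step 21: P0: load  L7  ⟶  MII  (L7)  txn=∅  M[L7]=80
step 22: P1: load  L0  ⟶  SSS  (L0)  txn=∅  M[L0]=10
step 23: P0: store L4 := 8  ⟶  MII  (L4)  txn=BusRdX  M[L4]=30
step 24: P1: store L1 := 47  ⟶  IMI  (L1)  txn=BusUpgr  M[L1]=42
step 25: P0: store L1 := 68  ⟶  MII  (L1)  txn=BusRdX+Flush  M[L1]=47
step 26: P2: load  L1  ⟶  SIS  (L1)  txn=BusRd+Flush  M[L1]=68
step 27: P2: load  L0  ⟶  SSS  (L0)  txn=∅  M[L0]=10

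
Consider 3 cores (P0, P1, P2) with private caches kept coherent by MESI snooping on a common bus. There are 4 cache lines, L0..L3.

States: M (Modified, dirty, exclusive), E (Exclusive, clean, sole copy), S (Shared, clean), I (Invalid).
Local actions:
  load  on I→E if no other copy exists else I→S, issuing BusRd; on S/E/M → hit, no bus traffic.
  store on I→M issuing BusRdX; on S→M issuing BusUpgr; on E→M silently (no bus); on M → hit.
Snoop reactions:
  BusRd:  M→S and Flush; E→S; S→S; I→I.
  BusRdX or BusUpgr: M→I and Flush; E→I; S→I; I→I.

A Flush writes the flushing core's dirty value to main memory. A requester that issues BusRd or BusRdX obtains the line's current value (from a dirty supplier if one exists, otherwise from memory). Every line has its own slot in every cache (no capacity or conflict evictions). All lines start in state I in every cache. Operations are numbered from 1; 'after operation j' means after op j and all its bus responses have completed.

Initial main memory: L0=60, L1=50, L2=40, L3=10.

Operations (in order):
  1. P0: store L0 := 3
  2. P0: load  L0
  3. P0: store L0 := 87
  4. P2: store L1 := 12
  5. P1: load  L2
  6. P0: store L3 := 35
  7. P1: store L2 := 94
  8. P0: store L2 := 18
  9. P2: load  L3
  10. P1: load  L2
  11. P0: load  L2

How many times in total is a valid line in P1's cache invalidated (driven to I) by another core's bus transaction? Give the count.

step 1: P0: store L0 := 3  ⟶  MII  (L0)  txn=BusRdX  M[L0]=60
step 2: P0: load  L0  ⟶  MII  (L0)  txn=∅  M[L0]=60
step 3: P0: store L0 := 87  ⟶  MII  (L0)  txn=∅  M[L0]=60
step 4: P2: store L1 := 12  ⟶  IIM  (L1)  txn=BusRdX  M[L1]=50
step 5: P1: load  L2  ⟶  IEI  (L2)  txn=BusRd  M[L2]=40
step 6: P0: store L3 := 35  ⟶  MII  (L3)  txn=BusRdX  M[L3]=10
step 7: P1: store L2 := 94  ⟶  IMI  (L2)  txn=∅  M[L2]=40
step 8: P0: store L2 := 18  ⟶  MII  (L2)  txn=BusRdX+Flush  M[L2]=94
step 9: P2: load  L3  ⟶  SIS  (L3)  txn=BusRd+Flush  M[L3]=35
step 10: P1: load  L2  ⟶  SSI  (L2)  txn=BusRd+Flush  M[L2]=18
step 11: P0: load  L2  ⟶  SSI  (L2)  txn=∅  M[L2]=18

invalidations = 1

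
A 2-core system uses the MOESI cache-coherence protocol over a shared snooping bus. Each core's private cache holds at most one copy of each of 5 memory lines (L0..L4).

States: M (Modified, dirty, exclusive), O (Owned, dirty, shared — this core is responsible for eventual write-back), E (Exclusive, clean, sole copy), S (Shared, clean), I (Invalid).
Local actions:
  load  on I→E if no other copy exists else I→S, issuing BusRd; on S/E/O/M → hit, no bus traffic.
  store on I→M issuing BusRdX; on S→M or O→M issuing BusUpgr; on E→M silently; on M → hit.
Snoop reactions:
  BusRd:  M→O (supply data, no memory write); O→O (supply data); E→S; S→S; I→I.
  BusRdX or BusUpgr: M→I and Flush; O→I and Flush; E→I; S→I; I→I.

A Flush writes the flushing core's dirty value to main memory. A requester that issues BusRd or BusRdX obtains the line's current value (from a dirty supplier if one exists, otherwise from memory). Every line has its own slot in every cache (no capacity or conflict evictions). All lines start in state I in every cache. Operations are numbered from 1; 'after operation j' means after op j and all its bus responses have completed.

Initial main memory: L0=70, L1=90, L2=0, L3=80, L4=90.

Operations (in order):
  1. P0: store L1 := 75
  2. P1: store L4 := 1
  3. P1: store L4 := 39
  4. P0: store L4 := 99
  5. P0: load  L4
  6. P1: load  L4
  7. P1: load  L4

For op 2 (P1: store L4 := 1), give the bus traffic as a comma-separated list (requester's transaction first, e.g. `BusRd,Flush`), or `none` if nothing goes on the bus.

bus = BusRdX

  op1 P0: store L1 := 75 → M/I on L1; bus BusRdX; mem=90
  op2 P1: store L4 := 1 → I/M on L4; bus BusRdX; mem=90
  op3 P1: store L4 := 39 → I/M on L4; bus (none); mem=90
  op4 P0: store L4 := 99 → M/I on L4; bus BusRdX Flush; mem=39
  op5 P0: load  L4 → M/I on L4; bus (none); mem=39
  op6 P1: load  L4 → O/S on L4; bus BusRd; mem=39
  op7 P1: load  L4 → O/S on L4; bus (none); mem=39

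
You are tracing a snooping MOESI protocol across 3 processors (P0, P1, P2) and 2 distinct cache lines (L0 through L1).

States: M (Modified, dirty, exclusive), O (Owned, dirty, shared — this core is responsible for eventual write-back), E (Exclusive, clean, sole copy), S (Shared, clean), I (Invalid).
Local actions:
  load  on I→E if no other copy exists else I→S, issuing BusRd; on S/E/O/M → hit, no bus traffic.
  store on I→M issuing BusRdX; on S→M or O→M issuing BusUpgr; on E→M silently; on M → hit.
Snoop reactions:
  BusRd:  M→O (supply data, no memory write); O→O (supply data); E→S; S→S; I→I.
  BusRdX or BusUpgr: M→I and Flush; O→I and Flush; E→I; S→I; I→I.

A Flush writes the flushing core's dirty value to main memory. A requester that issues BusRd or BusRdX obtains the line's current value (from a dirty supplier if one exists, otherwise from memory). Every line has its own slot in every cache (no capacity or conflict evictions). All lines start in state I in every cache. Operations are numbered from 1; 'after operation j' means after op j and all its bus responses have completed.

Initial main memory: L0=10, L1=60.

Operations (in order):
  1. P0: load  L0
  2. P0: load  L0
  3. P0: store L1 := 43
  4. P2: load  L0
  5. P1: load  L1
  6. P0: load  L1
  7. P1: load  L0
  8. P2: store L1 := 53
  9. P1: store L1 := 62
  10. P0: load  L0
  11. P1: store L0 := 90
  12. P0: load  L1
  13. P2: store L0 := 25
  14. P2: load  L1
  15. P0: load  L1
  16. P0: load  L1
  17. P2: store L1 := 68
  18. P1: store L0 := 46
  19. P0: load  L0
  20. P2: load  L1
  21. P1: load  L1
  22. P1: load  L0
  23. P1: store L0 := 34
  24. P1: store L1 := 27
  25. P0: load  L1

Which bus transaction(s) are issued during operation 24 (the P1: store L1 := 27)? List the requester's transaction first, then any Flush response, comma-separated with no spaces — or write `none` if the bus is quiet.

bus = BusUpgr,Flush

1. P0: load  L0  bus=[BusRd]  L0: P0=E P1=I P2=I  mem[L0]=10
2. P0: load  L0  bus=[-]  L0: P0=E P1=I P2=I  mem[L0]=10
3. P0: store L1 := 43  bus=[BusRdX]  L1: P0=M P1=I P2=I  mem[L1]=60
4. P2: load  L0  bus=[BusRd]  L0: P0=S P1=I P2=S  mem[L0]=10
5. P1: load  L1  bus=[BusRd]  L1: P0=O P1=S P2=I  mem[L1]=60
6. P0: load  L1  bus=[-]  L1: P0=O P1=S P2=I  mem[L1]=60
7. P1: load  L0  bus=[BusRd]  L0: P0=S P1=S P2=S  mem[L0]=10
8. P2: store L1 := 53  bus=[BusRdX,Flush]  L1: P0=I P1=I P2=M  mem[L1]=43
9. P1: store L1 := 62  bus=[BusRdX,Flush]  L1: P0=I P1=M P2=I  mem[L1]=53
10. P0: load  L0  bus=[-]  L0: P0=S P1=S P2=S  mem[L0]=10
11. P1: store L0 := 90  bus=[BusUpgr]  L0: P0=I P1=M P2=I  mem[L0]=10
12. P0: load  L1  bus=[BusRd]  L1: P0=S P1=O P2=I  mem[L1]=53
13. P2: store L0 := 25  bus=[BusRdX,Flush]  L0: P0=I P1=I P2=M  mem[L0]=90
14. P2: load  L1  bus=[BusRd]  L1: P0=S P1=O P2=S  mem[L1]=53
15. P0: load  L1  bus=[-]  L1: P0=S P1=O P2=S  mem[L1]=53
16. P0: load  L1  bus=[-]  L1: P0=S P1=O P2=S  mem[L1]=53
17. P2: store L1 := 68  bus=[BusUpgr,Flush]  L1: P0=I P1=I P2=M  mem[L1]=62
18. P1: store L0 := 46  bus=[BusRdX,Flush]  L0: P0=I P1=M P2=I  mem[L0]=25
19. P0: load  L0  bus=[BusRd]  L0: P0=S P1=O P2=I  mem[L0]=25
20. P2: load  L1  bus=[-]  L1: P0=I P1=I P2=M  mem[L1]=62
21. P1: load  L1  bus=[BusRd]  L1: P0=I P1=S P2=O  mem[L1]=62
22. P1: load  L0  bus=[-]  L0: P0=S P1=O P2=I  mem[L0]=25
23. P1: store L0 := 34  bus=[BusUpgr]  L0: P0=I P1=M P2=I  mem[L0]=25
24. P1: store L1 := 27  bus=[BusUpgr,Flush]  L1: P0=I P1=M P2=I  mem[L1]=68
25. P0: load  L1  bus=[BusRd]  L1: P0=S P1=O P2=I  mem[L1]=68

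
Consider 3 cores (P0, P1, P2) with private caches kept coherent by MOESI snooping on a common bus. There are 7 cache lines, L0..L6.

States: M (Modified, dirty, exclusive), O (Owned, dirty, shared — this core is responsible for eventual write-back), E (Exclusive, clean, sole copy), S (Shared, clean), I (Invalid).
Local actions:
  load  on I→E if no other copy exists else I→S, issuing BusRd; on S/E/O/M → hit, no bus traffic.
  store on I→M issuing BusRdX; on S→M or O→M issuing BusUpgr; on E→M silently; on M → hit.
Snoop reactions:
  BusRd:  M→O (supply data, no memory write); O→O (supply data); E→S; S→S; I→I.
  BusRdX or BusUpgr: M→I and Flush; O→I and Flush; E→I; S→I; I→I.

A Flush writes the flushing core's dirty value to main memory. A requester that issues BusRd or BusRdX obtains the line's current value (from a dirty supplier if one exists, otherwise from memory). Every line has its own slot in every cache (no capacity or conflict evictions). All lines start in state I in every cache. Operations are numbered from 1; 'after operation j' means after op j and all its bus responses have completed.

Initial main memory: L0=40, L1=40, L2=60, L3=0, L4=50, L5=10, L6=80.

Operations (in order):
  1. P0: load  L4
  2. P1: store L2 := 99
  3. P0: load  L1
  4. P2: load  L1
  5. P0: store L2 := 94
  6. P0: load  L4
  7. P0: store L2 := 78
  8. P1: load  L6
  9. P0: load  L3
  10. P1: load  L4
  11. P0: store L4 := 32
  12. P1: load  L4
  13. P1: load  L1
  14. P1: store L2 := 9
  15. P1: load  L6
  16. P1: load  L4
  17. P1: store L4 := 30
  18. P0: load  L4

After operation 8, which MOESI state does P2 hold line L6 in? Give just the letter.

state = I

[1] P0: load  L4 | P0:E(50), P1:I, P2:I | bus: BusRd
[2] P1: store L2 := 99 | P0:I, P1:M(99), P2:I | bus: BusRdX
[3] P0: load  L1 | P0:E(40), P1:I, P2:I | bus: BusRd
[4] P2: load  L1 | P0:S(40), P1:I, P2:S(40) | bus: BusRd
[5] P0: store L2 := 94 | P0:M(94), P1:I, P2:I | bus: BusRdX,Flush
[6] P0: load  L4 | P0:E(50), P1:I, P2:I | bus: none
[7] P0: store L2 := 78 | P0:M(78), P1:I, P2:I | bus: none
[8] P1: load  L6 | P0:I, P1:E(80), P2:I | bus: BusRd
[9] P0: load  L3 | P0:E(0), P1:I, P2:I | bus: BusRd
[10] P1: load  L4 | P0:S(50), P1:S(50), P2:I | bus: BusRd
[11] P0: store L4 := 32 | P0:M(32), P1:I, P2:I | bus: BusUpgr
[12] P1: load  L4 | P0:O(32), P1:S(32), P2:I | bus: BusRd
[13] P1: load  L1 | P0:S(40), P1:S(40), P2:S(40) | bus: BusRd
[14] P1: store L2 := 9 | P0:I, P1:M(9), P2:I | bus: BusRdX,Flush
[15] P1: load  L6 | P0:I, P1:E(80), P2:I | bus: none
[16] P1: load  L4 | P0:O(32), P1:S(32), P2:I | bus: none
[17] P1: store L4 := 30 | P0:I, P1:M(30), P2:I | bus: BusUpgr,Flush
[18] P0: load  L4 | P0:S(30), P1:O(30), P2:I | bus: BusRd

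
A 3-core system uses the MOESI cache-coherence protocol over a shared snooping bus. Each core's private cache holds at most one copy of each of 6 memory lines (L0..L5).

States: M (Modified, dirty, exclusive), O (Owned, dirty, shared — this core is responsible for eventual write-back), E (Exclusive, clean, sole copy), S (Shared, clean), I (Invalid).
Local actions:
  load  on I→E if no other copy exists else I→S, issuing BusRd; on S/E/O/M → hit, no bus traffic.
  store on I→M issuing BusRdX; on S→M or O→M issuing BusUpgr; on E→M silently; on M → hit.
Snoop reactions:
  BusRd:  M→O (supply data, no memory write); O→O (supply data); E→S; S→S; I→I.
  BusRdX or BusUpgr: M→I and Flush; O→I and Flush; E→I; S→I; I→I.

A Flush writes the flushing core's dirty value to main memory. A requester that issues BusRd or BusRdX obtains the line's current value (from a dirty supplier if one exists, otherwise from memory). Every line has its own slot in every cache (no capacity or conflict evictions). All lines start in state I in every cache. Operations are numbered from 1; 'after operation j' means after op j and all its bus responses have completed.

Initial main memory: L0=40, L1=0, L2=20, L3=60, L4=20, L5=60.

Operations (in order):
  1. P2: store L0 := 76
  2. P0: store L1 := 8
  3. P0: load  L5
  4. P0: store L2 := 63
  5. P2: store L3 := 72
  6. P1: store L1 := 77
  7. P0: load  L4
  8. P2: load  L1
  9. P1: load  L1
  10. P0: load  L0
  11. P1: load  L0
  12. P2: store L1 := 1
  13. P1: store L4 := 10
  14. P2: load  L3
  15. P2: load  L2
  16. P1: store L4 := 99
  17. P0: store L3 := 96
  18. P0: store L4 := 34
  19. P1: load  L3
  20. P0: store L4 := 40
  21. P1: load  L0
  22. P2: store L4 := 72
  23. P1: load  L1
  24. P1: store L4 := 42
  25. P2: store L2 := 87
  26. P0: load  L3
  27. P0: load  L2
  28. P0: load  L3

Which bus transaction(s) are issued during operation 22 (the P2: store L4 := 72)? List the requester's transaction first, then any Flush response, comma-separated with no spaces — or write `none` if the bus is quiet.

bus = BusRdX,Flush

1. P2: store L0 := 76  bus=[BusRdX]  L0: P0=I P1=I P2=M  mem[L0]=40
2. P0: store L1 := 8  bus=[BusRdX]  L1: P0=M P1=I P2=I  mem[L1]=0
3. P0: load  L5  bus=[BusRd]  L5: P0=E P1=I P2=I  mem[L5]=60
4. P0: store L2 := 63  bus=[BusRdX]  L2: P0=M P1=I P2=I  mem[L2]=20
5. P2: store L3 := 72  bus=[BusRdX]  L3: P0=I P1=I P2=M  mem[L3]=60
6. P1: store L1 := 77  bus=[BusRdX,Flush]  L1: P0=I P1=M P2=I  mem[L1]=8
7. P0: load  L4  bus=[BusRd]  L4: P0=E P1=I P2=I  mem[L4]=20
8. P2: load  L1  bus=[BusRd]  L1: P0=I P1=O P2=S  mem[L1]=8
9. P1: load  L1  bus=[-]  L1: P0=I P1=O P2=S  mem[L1]=8
10. P0: load  L0  bus=[BusRd]  L0: P0=S P1=I P2=O  mem[L0]=40
11. P1: load  L0  bus=[BusRd]  L0: P0=S P1=S P2=O  mem[L0]=40
12. P2: store L1 := 1  bus=[BusUpgr,Flush]  L1: P0=I P1=I P2=M  mem[L1]=77
13. P1: store L4 := 10  bus=[BusRdX]  L4: P0=I P1=M P2=I  mem[L4]=20
14. P2: load  L3  bus=[-]  L3: P0=I P1=I P2=M  mem[L3]=60
15. P2: load  L2  bus=[BusRd]  L2: P0=O P1=I P2=S  mem[L2]=20
16. P1: store L4 := 99  bus=[-]  L4: P0=I P1=M P2=I  mem[L4]=20
17. P0: store L3 := 96  bus=[BusRdX,Flush]  L3: P0=M P1=I P2=I  mem[L3]=72
18. P0: store L4 := 34  bus=[BusRdX,Flush]  L4: P0=M P1=I P2=I  mem[L4]=99
19. P1: load  L3  bus=[BusRd]  L3: P0=O P1=S P2=I  mem[L3]=72
20. P0: store L4 := 40  bus=[-]  L4: P0=M P1=I P2=I  mem[L4]=99
21. P1: load  L0  bus=[-]  L0: P0=S P1=S P2=O  mem[L0]=40
22. P2: store L4 := 72  bus=[BusRdX,Flush]  L4: P0=I P1=I P2=M  mem[L4]=40
23. P1: load  L1  bus=[BusRd]  L1: P0=I P1=S P2=O  mem[L1]=77
24. P1: store L4 := 42  bus=[BusRdX,Flush]  L4: P0=I P1=M P2=I  mem[L4]=72
25. P2: store L2 := 87  bus=[BusUpgr,Flush]  L2: P0=I P1=I P2=M  mem[L2]=63
26. P0: load  L3  bus=[-]  L3: P0=O P1=S P2=I  mem[L3]=72
27. P0: load  L2  bus=[BusRd]  L2: P0=S P1=I P2=O  mem[L2]=63
28. P0: load  L3  bus=[-]  L3: P0=O P1=S P2=I  mem[L3]=72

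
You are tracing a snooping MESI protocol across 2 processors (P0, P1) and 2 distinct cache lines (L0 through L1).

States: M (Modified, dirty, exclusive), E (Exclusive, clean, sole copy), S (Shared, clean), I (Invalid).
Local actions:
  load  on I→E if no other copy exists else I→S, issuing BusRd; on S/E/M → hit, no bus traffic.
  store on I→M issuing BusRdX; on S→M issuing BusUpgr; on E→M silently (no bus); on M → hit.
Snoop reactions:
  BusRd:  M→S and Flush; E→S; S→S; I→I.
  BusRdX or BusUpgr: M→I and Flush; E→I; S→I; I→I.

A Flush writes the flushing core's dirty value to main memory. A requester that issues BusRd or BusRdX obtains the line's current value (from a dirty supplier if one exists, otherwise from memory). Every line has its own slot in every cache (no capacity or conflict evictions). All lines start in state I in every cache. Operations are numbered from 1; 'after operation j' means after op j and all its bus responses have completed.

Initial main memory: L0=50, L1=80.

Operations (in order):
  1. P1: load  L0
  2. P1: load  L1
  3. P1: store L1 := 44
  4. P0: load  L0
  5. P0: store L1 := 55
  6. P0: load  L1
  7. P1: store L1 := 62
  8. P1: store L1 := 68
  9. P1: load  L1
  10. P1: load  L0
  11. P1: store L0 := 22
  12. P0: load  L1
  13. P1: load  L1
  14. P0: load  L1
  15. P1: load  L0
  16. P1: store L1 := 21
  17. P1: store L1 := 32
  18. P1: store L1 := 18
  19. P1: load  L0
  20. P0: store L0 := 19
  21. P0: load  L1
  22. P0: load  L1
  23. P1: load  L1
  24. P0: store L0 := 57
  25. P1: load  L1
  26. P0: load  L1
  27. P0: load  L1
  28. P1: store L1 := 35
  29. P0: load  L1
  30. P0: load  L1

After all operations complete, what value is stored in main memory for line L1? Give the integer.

step 1: P1: load  L0  ⟶  IE  (L0)  txn=BusRd  M[L0]=50
step 2: P1: load  L1  ⟶  IE  (L1)  txn=BusRd  M[L1]=80
step 3: P1: store L1 := 44  ⟶  IM  (L1)  txn=∅  M[L1]=80
step 4: P0: load  L0  ⟶  SS  (L0)  txn=BusRd  M[L0]=50
step 5: P0: store L1 := 55  ⟶  MI  (L1)  txn=BusRdX+Flush  M[L1]=44
step 6: P0: load  L1  ⟶  MI  (L1)  txn=∅  M[L1]=44
step 7: P1: store L1 := 62  ⟶  IM  (L1)  txn=BusRdX+Flush  M[L1]=55
step 8: P1: store L1 := 68  ⟶  IM  (L1)  txn=∅  M[L1]=55
step 9: P1: load  L1  ⟶  IM  (L1)  txn=∅  M[L1]=55
step 10: P1: load  L0  ⟶  SS  (L0)  txn=∅  M[L0]=50
step 11: P1: store L0 := 22  ⟶  IM  (L0)  txn=BusUpgr  M[L0]=50
step 12: P0: load  L1  ⟶  SS  (L1)  txn=BusRd+Flush  M[L1]=68
step 13: P1: load  L1  ⟶  SS  (L1)  txn=∅  M[L1]=68
step 14: P0: load  L1  ⟶  SS  (L1)  txn=∅  M[L1]=68
step 15: P1: load  L0  ⟶  IM  (L0)  txn=∅  M[L0]=50
step 16: P1: store L1 := 21  ⟶  IM  (L1)  txn=BusUpgr  M[L1]=68
step 17: P1: store L1 := 32  ⟶  IM  (L1)  txn=∅  M[L1]=68
step 18: P1: store L1 := 18  ⟶  IM  (L1)  txn=∅  M[L1]=68
step 19: P1: load  L0  ⟶  IM  (L0)  txn=∅  M[L0]=50
step 20: P0: store L0 := 19  ⟶  MI  (L0)  txn=BusRdX+Flush  M[L0]=22
step 21: P0: load  L1  ⟶  SS  (L1)  txn=BusRd+Flush  M[L1]=18
step 22: P0: load  L1  ⟶  SS  (L1)  txn=∅  M[L1]=18
step 23: P1: load  L1  ⟶  SS  (L1)  txn=∅  M[L1]=18
step 24: P0: store L0 := 57  ⟶  MI  (L0)  txn=∅  M[L0]=22
step 25: P1: load  L1  ⟶  SS  (L1)  txn=∅  M[L1]=18
step 26: P0: load  L1  ⟶  SS  (L1)  txn=∅  M[L1]=18
step 27: P0: load  L1  ⟶  SS  (L1)  txn=∅  M[L1]=18
step 28: P1: store L1 := 35  ⟶  IM  (L1)  txn=BusUpgr  M[L1]=18
step 29: P0: load  L1  ⟶  SS  (L1)  txn=BusRd+Flush  M[L1]=35
step 30: P0: load  L1  ⟶  SS  (L1)  txn=∅  M[L1]=35

memory[L1] = 35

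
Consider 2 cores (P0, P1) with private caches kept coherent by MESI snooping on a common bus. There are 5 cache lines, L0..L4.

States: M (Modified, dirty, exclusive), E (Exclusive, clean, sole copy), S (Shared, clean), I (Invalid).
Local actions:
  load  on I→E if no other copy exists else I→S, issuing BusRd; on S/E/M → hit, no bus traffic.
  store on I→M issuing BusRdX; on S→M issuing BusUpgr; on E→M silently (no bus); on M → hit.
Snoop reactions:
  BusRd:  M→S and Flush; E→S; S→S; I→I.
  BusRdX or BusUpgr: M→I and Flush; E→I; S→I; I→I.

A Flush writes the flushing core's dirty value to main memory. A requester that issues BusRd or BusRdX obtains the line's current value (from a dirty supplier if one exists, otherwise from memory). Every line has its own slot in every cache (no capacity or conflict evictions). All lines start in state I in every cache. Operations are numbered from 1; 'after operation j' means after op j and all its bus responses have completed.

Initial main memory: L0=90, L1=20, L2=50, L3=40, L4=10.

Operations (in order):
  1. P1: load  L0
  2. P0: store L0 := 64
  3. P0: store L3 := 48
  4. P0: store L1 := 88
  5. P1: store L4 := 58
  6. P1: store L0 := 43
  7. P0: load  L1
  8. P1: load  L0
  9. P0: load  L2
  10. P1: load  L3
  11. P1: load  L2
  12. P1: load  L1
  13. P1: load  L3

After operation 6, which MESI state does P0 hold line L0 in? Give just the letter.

state = I

1. P1: load  L0  bus=[BusRd]  L0: P0=I P1=E  mem[L0]=90
2. P0: store L0 := 64  bus=[BusRdX]  L0: P0=M P1=I  mem[L0]=90
3. P0: store L3 := 48  bus=[BusRdX]  L3: P0=M P1=I  mem[L3]=40
4. P0: store L1 := 88  bus=[BusRdX]  L1: P0=M P1=I  mem[L1]=20
5. P1: store L4 := 58  bus=[BusRdX]  L4: P0=I P1=M  mem[L4]=10
6. P1: store L0 := 43  bus=[BusRdX,Flush]  L0: P0=I P1=M  mem[L0]=64
7. P0: load  L1  bus=[-]  L1: P0=M P1=I  mem[L1]=20
8. P1: load  L0  bus=[-]  L0: P0=I P1=M  mem[L0]=64
9. P0: load  L2  bus=[BusRd]  L2: P0=E P1=I  mem[L2]=50
10. P1: load  L3  bus=[BusRd,Flush]  L3: P0=S P1=S  mem[L3]=48
11. P1: load  L2  bus=[BusRd]  L2: P0=S P1=S  mem[L2]=50
12. P1: load  L1  bus=[BusRd,Flush]  L1: P0=S P1=S  mem[L1]=88
13. P1: load  L3  bus=[-]  L3: P0=S P1=S  mem[L3]=48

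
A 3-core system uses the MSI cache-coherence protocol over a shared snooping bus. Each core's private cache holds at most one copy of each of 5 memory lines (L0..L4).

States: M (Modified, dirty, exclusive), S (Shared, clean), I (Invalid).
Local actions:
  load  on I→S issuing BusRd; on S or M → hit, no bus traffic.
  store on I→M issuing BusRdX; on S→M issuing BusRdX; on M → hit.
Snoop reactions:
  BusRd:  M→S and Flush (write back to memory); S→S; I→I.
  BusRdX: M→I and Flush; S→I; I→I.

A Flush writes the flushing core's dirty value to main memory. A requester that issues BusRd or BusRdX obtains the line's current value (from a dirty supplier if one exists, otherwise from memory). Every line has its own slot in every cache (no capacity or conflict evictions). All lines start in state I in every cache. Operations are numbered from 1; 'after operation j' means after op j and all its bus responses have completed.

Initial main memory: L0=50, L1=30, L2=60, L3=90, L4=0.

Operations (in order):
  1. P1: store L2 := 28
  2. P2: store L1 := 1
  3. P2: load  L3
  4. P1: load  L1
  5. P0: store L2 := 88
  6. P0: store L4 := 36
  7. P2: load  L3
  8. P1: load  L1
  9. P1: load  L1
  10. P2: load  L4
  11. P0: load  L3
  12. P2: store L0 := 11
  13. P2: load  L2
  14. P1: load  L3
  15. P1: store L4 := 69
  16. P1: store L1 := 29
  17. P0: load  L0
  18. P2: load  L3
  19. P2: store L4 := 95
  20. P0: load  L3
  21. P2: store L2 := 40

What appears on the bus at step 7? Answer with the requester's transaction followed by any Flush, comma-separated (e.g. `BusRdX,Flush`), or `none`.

bus = none

1. P1: store L2 := 28  bus=[BusRdX]  L2: P0=I P1=M P2=I  mem[L2]=60
2. P2: store L1 := 1  bus=[BusRdX]  L1: P0=I P1=I P2=M  mem[L1]=30
3. P2: load  L3  bus=[BusRd]  L3: P0=I P1=I P2=S  mem[L3]=90
4. P1: load  L1  bus=[BusRd,Flush]  L1: P0=I P1=S P2=S  mem[L1]=1
5. P0: store L2 := 88  bus=[BusRdX,Flush]  L2: P0=M P1=I P2=I  mem[L2]=28
6. P0: store L4 := 36  bus=[BusRdX]  L4: P0=M P1=I P2=I  mem[L4]=0
7. P2: load  L3  bus=[-]  L3: P0=I P1=I P2=S  mem[L3]=90
8. P1: load  L1  bus=[-]  L1: P0=I P1=S P2=S  mem[L1]=1
9. P1: load  L1  bus=[-]  L1: P0=I P1=S P2=S  mem[L1]=1
10. P2: load  L4  bus=[BusRd,Flush]  L4: P0=S P1=I P2=S  mem[L4]=36
11. P0: load  L3  bus=[BusRd]  L3: P0=S P1=I P2=S  mem[L3]=90
12. P2: store L0 := 11  bus=[BusRdX]  L0: P0=I P1=I P2=M  mem[L0]=50
13. P2: load  L2  bus=[BusRd,Flush]  L2: P0=S P1=I P2=S  mem[L2]=88
14. P1: load  L3  bus=[BusRd]  L3: P0=S P1=S P2=S  mem[L3]=90
15. P1: store L4 := 69  bus=[BusRdX]  L4: P0=I P1=M P2=I  mem[L4]=36
16. P1: store L1 := 29  bus=[BusRdX]  L1: P0=I P1=M P2=I  mem[L1]=1
17. P0: load  L0  bus=[BusRd,Flush]  L0: P0=S P1=I P2=S  mem[L0]=11
18. P2: load  L3  bus=[-]  L3: P0=S P1=S P2=S  mem[L3]=90
19. P2: store L4 := 95  bus=[BusRdX,Flush]  L4: P0=I P1=I P2=M  mem[L4]=69
20. P0: load  L3  bus=[-]  L3: P0=S P1=S P2=S  mem[L3]=90
21. P2: store L2 := 40  bus=[BusRdX]  L2: P0=I P1=I P2=M  mem[L2]=88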